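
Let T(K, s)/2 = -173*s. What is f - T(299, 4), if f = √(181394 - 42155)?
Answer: 1384 + 27*√191 ≈ 1757.1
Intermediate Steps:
T(K, s) = -346*s (T(K, s) = 2*(-173*s) = -346*s)
f = 27*√191 (f = √139239 = 27*√191 ≈ 373.15)
f - T(299, 4) = 27*√191 - (-346)*4 = 27*√191 - 1*(-1384) = 27*√191 + 1384 = 1384 + 27*√191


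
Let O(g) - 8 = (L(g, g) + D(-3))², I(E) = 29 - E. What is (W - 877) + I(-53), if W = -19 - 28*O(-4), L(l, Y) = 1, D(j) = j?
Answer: -1150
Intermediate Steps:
O(g) = 12 (O(g) = 8 + (1 - 3)² = 8 + (-2)² = 8 + 4 = 12)
W = -355 (W = -19 - 28*12 = -19 - 336 = -355)
(W - 877) + I(-53) = (-355 - 877) + (29 - 1*(-53)) = -1232 + (29 + 53) = -1232 + 82 = -1150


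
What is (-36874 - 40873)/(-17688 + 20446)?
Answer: -77747/2758 ≈ -28.190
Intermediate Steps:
(-36874 - 40873)/(-17688 + 20446) = -77747/2758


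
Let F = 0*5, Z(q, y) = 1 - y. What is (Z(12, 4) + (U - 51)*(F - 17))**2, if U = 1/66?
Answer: 3249798049/4356 ≈ 7.4605e+5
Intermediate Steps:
F = 0
U = 1/66 ≈ 0.015152
(Z(12, 4) + (U - 51)*(F - 17))**2 = ((1 - 1*4) + (1/66 - 51)*(0 - 17))**2 = ((1 - 4) - 3365/66*(-17))**2 = (-3 + 57205/66)**2 = (57007/66)**2 = 3249798049/4356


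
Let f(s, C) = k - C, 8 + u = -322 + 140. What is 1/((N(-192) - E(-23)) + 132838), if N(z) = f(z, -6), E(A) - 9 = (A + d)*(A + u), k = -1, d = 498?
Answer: 1/234009 ≈ 4.2733e-6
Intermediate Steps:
u = -190 (u = -8 + (-322 + 140) = -8 - 182 = -190)
f(s, C) = -1 - C
E(A) = 9 + (-190 + A)*(498 + A) (E(A) = 9 + (A + 498)*(A - 190) = 9 + (498 + A)*(-190 + A) = 9 + (-190 + A)*(498 + A))
N(z) = 5 (N(z) = -1 - 1*(-6) = -1 + 6 = 5)
1/((N(-192) - E(-23)) + 132838) = 1/((5 - (-94611 + (-23)² + 308*(-23))) + 132838) = 1/((5 - (-94611 + 529 - 7084)) + 132838) = 1/((5 - 1*(-101166)) + 132838) = 1/((5 + 101166) + 132838) = 1/(101171 + 132838) = 1/234009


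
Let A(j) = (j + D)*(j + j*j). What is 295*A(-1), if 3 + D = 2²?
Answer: 0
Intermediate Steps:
D = 1 (D = -3 + 2² = -3 + 4 = 1)
A(j) = (1 + j)*(j + j²) (A(j) = (j + 1)*(j + j*j) = (1 + j)*(j + j²))
295*A(-1) = 295*(-(1 + (-1)² + 2*(-1))) = 295*(-(1 + 1 - 2)) = 295*(-1*0) = 295*0 = 0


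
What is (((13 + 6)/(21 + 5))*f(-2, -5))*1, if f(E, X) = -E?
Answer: 19/13 ≈ 1.4615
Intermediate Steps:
(((13 + 6)/(21 + 5))*f(-2, -5))*1 = (((13 + 6)/(21 + 5))*(-1*(-2)))*1 = ((19/26)*2)*1 = (19/13)*1 = 19/13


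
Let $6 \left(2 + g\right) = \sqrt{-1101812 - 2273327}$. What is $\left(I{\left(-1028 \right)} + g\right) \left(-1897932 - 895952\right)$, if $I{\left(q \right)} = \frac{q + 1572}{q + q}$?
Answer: $\frac{1626040488}{257} - \frac{1396942 i \sqrt{3375139}}{3} \approx 6.327 \cdot 10^{6} - 8.5547 \cdot 10^{8} i$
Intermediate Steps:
$I{\left(q \right)} = \frac{1572 + q}{2 q}$
$g = -2 + \frac{i \sqrt{3375139}}{6}$ ($g = -2 + \frac{\sqrt{-1101812 - 2273327}}{6} = -2 + \frac{\sqrt{-3375139}}{6} = -2 + \frac{i \sqrt{3375139}}{6} \approx -2.0 + 306.19 i$)
$\left(I{\left(-1028 \right)} + g\right) \left(-1897932 - 895952\right) = \left(\frac{1572 - 1028}{2 \left(-1028\right)} - \left(2 - \frac{i \sqrt{3375139}}{6}\right)\right) \left(-1897932 - 895952\right) = \left(\frac{1}{2} \left(- \frac{1}{1028}\right) 544 - \left(2 - \frac{i \sqrt{3375139}}{6}\right)\right) \left(-2793884\right) = \left(- \frac{68}{257} - \left(2 - \frac{i \sqrt{3375139}}{6}\right)\right) \left(-2793884\right) = \left(- \frac{582}{257} + \frac{i \sqrt{3375139}}{6}\right) \left(-2793884\right) = \frac{1626040488}{257} - \frac{1396942 i \sqrt{3375139}}{3}$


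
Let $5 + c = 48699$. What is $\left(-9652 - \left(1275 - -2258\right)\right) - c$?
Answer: $-61879$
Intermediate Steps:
$c = 48694$ ($c = -5 + 48699 = 48694$)
$\left(-9652 - \left(1275 - -2258\right)\right) - c = \left(-9652 - \left(1275 - -2258\right)\right) - 48694 = \left(-9652 - \left(1275 + 2258\right)\right) - 48694 = \left(-9652 - 3533\right) - 48694 = -13185 - 48694 = -61879$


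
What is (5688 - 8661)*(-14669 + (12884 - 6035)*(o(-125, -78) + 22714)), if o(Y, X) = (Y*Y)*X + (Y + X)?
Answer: 24357954239340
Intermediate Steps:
o(Y, X) = X + Y + X*Y² (o(Y, X) = Y²*X + (X + Y) = X*Y² + (X + Y) = X + Y + X*Y²)
(5688 - 8661)*(-14669 + (12884 - 6035)*(o(-125, -78) + 22714)) = (5688 - 8661)*(-14669 + (12884 - 6035)*((-78 - 125 - 78*(-125)²) + 22714)) = -2973*(-14669 + 6849*((-78 - 125 - 78*15625) + 22714)) = -2973*(-14669 + 6849*((-78 - 125 - 1218750) + 22714)) = -2973*(-14669 + 6849*(-1218953 + 22714)) = -2973*(-14669 + 6849*(-1196239)) = -2973*(-14669 - 8193040911) = -2973*(-8193055580) = 24357954239340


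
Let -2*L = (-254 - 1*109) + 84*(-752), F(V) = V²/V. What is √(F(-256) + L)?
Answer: √126038/2 ≈ 177.51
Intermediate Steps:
F(V) = V
L = 63531/2 (L = -((-254 - 1*109) + 84*(-752))/2 = -((-254 - 109) - 63168)/2 = -(-363 - 63168)/2 = -½*(-63531) = 63531/2 ≈ 31766.)
√(F(-256) + L) = √(-256 + 63531/2) = √(63019/2) = √126038/2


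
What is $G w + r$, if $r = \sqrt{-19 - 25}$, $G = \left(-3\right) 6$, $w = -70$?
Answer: $1260 + 2 i \sqrt{11} \approx 1260.0 + 6.6332 i$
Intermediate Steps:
$G = -18$
$r = 2 i \sqrt{11}$ ($r = \sqrt{-44} = 2 i \sqrt{11} \approx 6.6332 i$)
$G w + r = \left(-18\right) \left(-70\right) + 2 i \sqrt{11} = 1260 + 2 i \sqrt{11}$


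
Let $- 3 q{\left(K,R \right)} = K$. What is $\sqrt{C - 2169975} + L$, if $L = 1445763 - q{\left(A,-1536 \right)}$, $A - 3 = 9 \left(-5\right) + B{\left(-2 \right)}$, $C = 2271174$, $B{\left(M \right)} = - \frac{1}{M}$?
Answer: $\frac{8674495}{6} + \sqrt{101199} \approx 1.4461 \cdot 10^{6}$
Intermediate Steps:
$A = - \frac{83}{2}$ ($A = 3 + \left(9 \left(-5\right) - \frac{1}{-2}\right) = 3 - \frac{89}{2} = - \frac{83}{2} \approx -41.5$)
$q{\left(K,R \right)} = - \frac{K}{3}$
$L = \frac{8674495}{6}$ ($L = 1445763 - \left(- \frac{1}{3}\right) \left(- \frac{83}{2}\right) = 1445763 - \frac{83}{6} = \frac{8674495}{6} \approx 1.4458 \cdot 10^{6}$)
$\sqrt{C - 2169975} + L = \sqrt{2271174 - 2169975} + \frac{8674495}{6} = \sqrt{101199} + \frac{8674495}{6} = \frac{8674495}{6} + \sqrt{101199}$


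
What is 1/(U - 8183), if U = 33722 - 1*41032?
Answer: -1/15493 ≈ -6.4545e-5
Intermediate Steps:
U = -7310 (U = 33722 - 41032 = -7310)
1/(U - 8183) = 1/(-7310 - 8183) = 1/(-15493) = -1/15493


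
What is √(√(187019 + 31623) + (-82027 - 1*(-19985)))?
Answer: √(-62042 + √218642) ≈ 248.14*I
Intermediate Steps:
√(√(187019 + 31623) + (-82027 - 1*(-19985))) = √(√218642 + (-82027 + 19985)) = √(√218642 - 62042) = √(-62042 + √218642)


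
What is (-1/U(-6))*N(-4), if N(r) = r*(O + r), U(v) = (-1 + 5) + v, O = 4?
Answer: 0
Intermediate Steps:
U(v) = 4 + v
N(r) = r*(4 + r)
(-1/U(-6))*N(-4) = (-1/(4 - 6))*(-4*(4 - 4)) = (-1/(-2))*(-4*0) = -1*(-1/2)*0 = (1/2)*0 = 0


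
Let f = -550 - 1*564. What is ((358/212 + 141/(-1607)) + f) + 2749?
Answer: 278781877/170342 ≈ 1636.6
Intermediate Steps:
f = -1114 (f = -550 - 564 = -1114)
((358/212 + 141/(-1607)) + f) + 2749 = ((358/212 + 141/(-1607)) - 1114) + 2749 = ((358*(1/212) + 141*(-1/1607)) - 1114) + 2749 = ((179/106 - 141/1607) - 1114) + 2749 = (272707/170342 - 1114) + 2749 = -189488281/170342 + 2749 = 278781877/170342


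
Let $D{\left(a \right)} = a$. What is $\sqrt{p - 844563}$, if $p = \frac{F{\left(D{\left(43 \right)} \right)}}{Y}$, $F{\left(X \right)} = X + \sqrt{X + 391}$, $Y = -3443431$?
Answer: $\frac{\sqrt{-10014166805034492976 - 3443431 \sqrt{434}}}{3443431} \approx 919.0 i$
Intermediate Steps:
$F{\left(X \right)} = X + \sqrt{391 + X}$
$p = - \frac{43}{3443431} - \frac{\sqrt{434}}{3443431}$ ($p = \frac{43 + \sqrt{391 + 43}}{-3443431} = \left(43 + \sqrt{434}\right) \left(- \frac{1}{3443431}\right) = - \frac{43}{3443431} - \frac{\sqrt{434}}{3443431} \approx -1.8538 \cdot 10^{-5}$)
$\sqrt{p - 844563} = \sqrt{\left(- \frac{43}{3443431} - \frac{\sqrt{434}}{3443431}\right) - 844563} = \sqrt{- \frac{2908194415696}{3443431} - \frac{\sqrt{434}}{3443431}}$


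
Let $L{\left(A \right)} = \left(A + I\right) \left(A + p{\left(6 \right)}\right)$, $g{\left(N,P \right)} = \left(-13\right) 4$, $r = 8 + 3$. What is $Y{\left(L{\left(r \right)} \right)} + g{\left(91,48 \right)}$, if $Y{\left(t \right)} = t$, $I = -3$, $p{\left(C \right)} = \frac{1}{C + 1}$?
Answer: $\frac{260}{7} \approx 37.143$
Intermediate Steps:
$p{\left(C \right)} = \frac{1}{1 + C}$
$r = 11$
$g{\left(N,P \right)} = -52$
$L{\left(A \right)} = \left(-3 + A\right) \left(\frac{1}{7} + A\right)$ ($L{\left(A \right)} = \left(A - 3\right) \left(A + \frac{1}{1 + 6}\right) = \left(-3 + A\right) \left(A + \frac{1}{7}\right) = \left(-3 + A\right) \left(\frac{1}{7} + A\right)$)
$Y{\left(L{\left(r \right)} \right)} + g{\left(91,48 \right)} = \left(- \frac{3}{7} + 11^{2} - \frac{220}{7}\right) - 52 = \left(- \frac{3}{7} + 121 - \frac{220}{7}\right) - 52 = \frac{624}{7} - 52 = \frac{260}{7}$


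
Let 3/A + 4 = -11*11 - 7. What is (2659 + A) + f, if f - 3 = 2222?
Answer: 214895/44 ≈ 4884.0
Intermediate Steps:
f = 2225 (f = 3 + 2222 = 2225)
A = -1/44 (A = 3/(-4 + (-11*11 - 7)) = 3/(-4 + (-121 - 7)) = 3/(-4 - 128) = 3/(-132) = 3*(-1/132) = -1/44 ≈ -0.022727)
(2659 + A) + f = (2659 - 1/44) + 2225 = 116995/44 + 2225 = 214895/44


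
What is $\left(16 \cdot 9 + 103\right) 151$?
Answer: $37297$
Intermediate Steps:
$\left(16 \cdot 9 + 103\right) 151 = \left(144 + 103\right) 151 = 247 \cdot 151 = 37297$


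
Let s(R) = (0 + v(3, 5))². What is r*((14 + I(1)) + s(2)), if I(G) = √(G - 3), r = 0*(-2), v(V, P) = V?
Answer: 0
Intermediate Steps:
r = 0
I(G) = √(-3 + G)
s(R) = 9 (s(R) = (0 + 3)² = 3² = 9)
r*((14 + I(1)) + s(2)) = 0*((14 + √(-3 + 1)) + 9) = 0*((14 + √(-2)) + 9) = 0*((14 + I*√2) + 9) = 0*(23 + I*√2) = 0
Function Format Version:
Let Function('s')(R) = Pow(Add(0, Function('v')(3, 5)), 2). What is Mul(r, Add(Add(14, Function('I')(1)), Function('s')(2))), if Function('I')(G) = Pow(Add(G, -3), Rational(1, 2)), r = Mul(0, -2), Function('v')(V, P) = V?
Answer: 0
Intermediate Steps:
r = 0
Function('I')(G) = Pow(Add(-3, G), Rational(1, 2))
Function('s')(R) = 9 (Function('s')(R) = Pow(Add(0, 3), 2) = Pow(3, 2) = 9)
Mul(r, Add(Add(14, Function('I')(1)), Function('s')(2))) = Mul(0, Add(Add(14, Pow(Add(-3, 1), Rational(1, 2))), 9)) = Mul(0, Add(Add(14, Pow(-2, Rational(1, 2))), 9)) = Mul(0, Add(Add(14, Mul(I, Pow(2, Rational(1, 2)))), 9)) = Mul(0, Add(23, Mul(I, Pow(2, Rational(1, 2))))) = 0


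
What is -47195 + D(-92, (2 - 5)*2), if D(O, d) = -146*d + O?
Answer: -46411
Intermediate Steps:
D(O, d) = O - 146*d
-47195 + D(-92, (2 - 5)*2) = -47195 + (-92 - 146*(2 - 5)*2) = -47195 + (-92 - (-438)*2) = -47195 + (-92 - 146*(-6)) = -47195 + (-92 + 876) = -47195 + 784 = -46411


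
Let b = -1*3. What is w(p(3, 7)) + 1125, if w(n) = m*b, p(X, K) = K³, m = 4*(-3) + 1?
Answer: 1158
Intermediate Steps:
m = -11 (m = -12 + 1 = -11)
b = -3
w(n) = 33 (w(n) = -11*(-3) = 33)
w(p(3, 7)) + 1125 = 33 + 1125 = 1158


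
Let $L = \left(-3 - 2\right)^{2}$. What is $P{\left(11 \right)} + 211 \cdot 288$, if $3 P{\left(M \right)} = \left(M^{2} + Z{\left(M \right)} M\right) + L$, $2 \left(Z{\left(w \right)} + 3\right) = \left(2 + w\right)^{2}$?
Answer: $\frac{122231}{2} \approx 61116.0$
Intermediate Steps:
$Z{\left(w \right)} = -3 + \frac{\left(2 + w\right)^{2}}{2}$
$L = 25$ ($L = \left(-5\right)^{2} = 25$)
$P{\left(M \right)} = \frac{25}{3} + \frac{M^{2}}{3} + \frac{M \left(-3 + \frac{\left(2 + M\right)^{2}}{2}\right)}{3}$ ($P{\left(M \right)} = \frac{\left(M^{2} + \left(-3 + \frac{\left(2 + M\right)^{2}}{2}\right) M\right) + 25}{3} = \frac{\left(M^{2} + M \left(-3 + \frac{\left(2 + M\right)^{2}}{2}\right)\right) + 25}{3} = \frac{25 + M^{2} + M \left(-3 + \frac{\left(2 + M\right)^{2}}{2}\right)}{3} = \frac{25}{3} + \frac{M^{2}}{3} + \frac{M \left(-3 + \frac{\left(2 + M\right)^{2}}{2}\right)}{3}$)
$P{\left(11 \right)} + 211 \cdot 288 = \left(\frac{25}{3} + 11^{2} - \frac{11}{3} + \frac{11^{3}}{6}\right) + 211 \cdot 288 = \left(\frac{25}{3} + 121 - \frac{11}{3} + \frac{1}{6} \cdot 1331\right) + 60768 = \left(\frac{25}{3} + 121 - \frac{11}{3} + \frac{1331}{6}\right) + 60768 = \frac{695}{2} + 60768 = \frac{122231}{2}$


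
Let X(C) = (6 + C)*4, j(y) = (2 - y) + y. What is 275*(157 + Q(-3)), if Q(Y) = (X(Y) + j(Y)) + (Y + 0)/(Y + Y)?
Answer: 94325/2 ≈ 47163.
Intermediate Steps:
j(y) = 2
X(C) = 24 + 4*C
Q(Y) = 53/2 + 4*Y (Q(Y) = ((24 + 4*Y) + 2) + (Y + 0)/(Y + Y) = (26 + 4*Y) + Y/((2*Y)) = (26 + 4*Y) + Y*(1/(2*Y)) = (26 + 4*Y) + ½ = 53/2 + 4*Y)
275*(157 + Q(-3)) = 275*(157 + (53/2 + 4*(-3))) = 275*(157 + (53/2 - 12)) = 275*(157 + 29/2) = 275*(343/2) = 94325/2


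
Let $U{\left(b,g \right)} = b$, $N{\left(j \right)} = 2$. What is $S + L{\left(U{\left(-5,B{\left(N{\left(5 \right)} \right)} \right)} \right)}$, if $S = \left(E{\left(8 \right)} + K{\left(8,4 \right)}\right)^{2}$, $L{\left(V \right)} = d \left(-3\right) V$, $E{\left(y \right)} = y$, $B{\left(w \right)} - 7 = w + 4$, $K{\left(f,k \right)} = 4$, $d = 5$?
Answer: $219$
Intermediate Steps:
$B{\left(w \right)} = 11 + w$ ($B{\left(w \right)} = 7 + \left(w + 4\right) = 7 + \left(4 + w\right) = 11 + w$)
$L{\left(V \right)} = - 15 V$ ($L{\left(V \right)} = 5 \left(-3\right) V = - 15 V$)
$S = 144$ ($S = \left(8 + 4\right)^{2} = 12^{2} = 144$)
$S + L{\left(U{\left(-5,B{\left(N{\left(5 \right)} \right)} \right)} \right)} = 144 - -75 = 144 + 75 = 219$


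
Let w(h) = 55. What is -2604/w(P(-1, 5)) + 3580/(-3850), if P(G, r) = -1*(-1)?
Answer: -18586/385 ≈ -48.275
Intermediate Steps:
P(G, r) = 1
-2604/w(P(-1, 5)) + 3580/(-3850) = -2604/55 + 3580/(-3850) = -2604*1/55 + 3580*(-1/3850) = -2604/55 - 358/385 = -18586/385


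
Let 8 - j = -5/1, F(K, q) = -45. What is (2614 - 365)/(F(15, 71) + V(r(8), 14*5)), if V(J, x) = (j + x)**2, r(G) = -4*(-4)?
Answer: 2249/6844 ≈ 0.32861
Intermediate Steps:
r(G) = 16
j = 13 (j = 8 - (-5)/1 = 8 - (-5) = 8 - 1*(-5) = 8 + 5 = 13)
V(J, x) = (13 + x)**2
(2614 - 365)/(F(15, 71) + V(r(8), 14*5)) = (2614 - 365)/(-45 + (13 + 14*5)**2) = 2249/(-45 + (13 + 70)**2) = 2249/(-45 + 83**2) = 2249/(-45 + 6889) = 2249/6844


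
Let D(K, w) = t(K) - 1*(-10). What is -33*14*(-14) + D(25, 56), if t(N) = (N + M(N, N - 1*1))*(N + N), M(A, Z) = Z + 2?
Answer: 9028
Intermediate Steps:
M(A, Z) = 2 + Z
t(N) = 2*N*(1 + 2*N) (t(N) = (N + (2 + (N - 1*1)))*(N + N) = (N + (2 + (N - 1)))*(2*N) = (N + (2 + (-1 + N)))*(2*N) = (N + (1 + N))*(2*N) = (1 + 2*N)*(2*N) = 2*N*(1 + 2*N))
D(K, w) = 10 + 2*K*(1 + 2*K) (D(K, w) = 2*K*(1 + 2*K) - 1*(-10) = 2*K*(1 + 2*K) + 10 = 10 + 2*K*(1 + 2*K))
-33*14*(-14) + D(25, 56) = -33*14*(-14) + (10 + 2*25*(1 + 2*25)) = -462*(-14) + (10 + 2*25*(1 + 50)) = 6468 + (10 + 2*25*51) = 6468 + (10 + 2550) = 6468 + 2560 = 9028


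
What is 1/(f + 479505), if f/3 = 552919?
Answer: 1/2138262 ≈ 4.6767e-7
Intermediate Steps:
f = 1658757 (f = 3*552919 = 1658757)
1/(f + 479505) = 1/(1658757 + 479505) = 1/2138262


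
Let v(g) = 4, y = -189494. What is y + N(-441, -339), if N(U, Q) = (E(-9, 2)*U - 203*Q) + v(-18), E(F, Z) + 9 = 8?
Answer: -120232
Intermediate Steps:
E(F, Z) = -1 (E(F, Z) = -9 + 8 = -1)
N(U, Q) = 4 - U - 203*Q (N(U, Q) = (-U - 203*Q) + 4 = 4 - U - 203*Q)
y + N(-441, -339) = -189494 + (4 - 1*(-441) - 203*(-339)) = -189494 + (4 + 441 + 68817) = -189494 + 69262 = -120232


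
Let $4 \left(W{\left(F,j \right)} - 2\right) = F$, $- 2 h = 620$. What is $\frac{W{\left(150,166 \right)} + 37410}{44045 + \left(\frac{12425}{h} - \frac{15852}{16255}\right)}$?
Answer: $\frac{37741980595}{44347614951} \approx 0.85105$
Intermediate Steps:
$h = -310$ ($h = \left(- \frac{1}{2}\right) 620 = -310$)
$W{\left(F,j \right)} = 2 + \frac{F}{4}$
$\frac{W{\left(150,166 \right)} + 37410}{44045 + \left(\frac{12425}{h} - \frac{15852}{16255}\right)} = \frac{\left(2 + \frac{1}{4} \cdot 150\right) + 37410}{44045 + \left(\frac{12425}{-310} - \frac{15852}{16255}\right)} = \frac{\left(2 + \frac{75}{2}\right) + 37410}{44045 + \left(12425 \left(- \frac{1}{310}\right) - \frac{15852}{16255}\right)} = \frac{\frac{79}{2} + 37410}{44045 - \frac{41376499}{1007810}} = \frac{74899}{2 \left(44045 - \frac{41376499}{1007810}\right)} = \frac{74899}{2 \cdot \frac{44347614951}{1007810}} = \frac{74899}{2} \cdot \frac{1007810}{44347614951} = \frac{37741980595}{44347614951}$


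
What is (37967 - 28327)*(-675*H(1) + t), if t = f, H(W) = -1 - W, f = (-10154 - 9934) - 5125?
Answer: -230039320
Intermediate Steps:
f = -25213 (f = -20088 - 5125 = -25213)
t = -25213
(37967 - 28327)*(-675*H(1) + t) = (37967 - 28327)*(-675*(-1 - 1*1) - 25213) = 9640*(-675*(-1 - 1) - 25213) = 9640*(-675*(-2) - 25213) = 9640*(1350 - 25213) = 9640*(-23863) = -230039320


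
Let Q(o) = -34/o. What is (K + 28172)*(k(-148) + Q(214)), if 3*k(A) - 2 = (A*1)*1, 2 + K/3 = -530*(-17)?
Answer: -865086908/321 ≈ -2.6950e+6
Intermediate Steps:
K = 27024 (K = -6 + 3*(-530*(-17)) = -6 + 3*9010 = -6 + 27030 = 27024)
k(A) = 2/3 + A/3 (k(A) = 2/3 + ((A*1)*1)/3 = 2/3 + (A*1)/3 = 2/3 + A/3)
(K + 28172)*(k(-148) + Q(214)) = (27024 + 28172)*((2/3 + (1/3)*(-148)) - 34/214) = 55196*((2/3 - 148/3) - 34*1/214) = 55196*(-146/3 - 17/107) = 55196*(-15673/321) = -865086908/321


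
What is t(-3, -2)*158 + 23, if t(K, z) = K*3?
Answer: -1399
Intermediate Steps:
t(K, z) = 3*K
t(-3, -2)*158 + 23 = (3*(-3))*158 + 23 = -9*158 + 23 = -1422 + 23 = -1399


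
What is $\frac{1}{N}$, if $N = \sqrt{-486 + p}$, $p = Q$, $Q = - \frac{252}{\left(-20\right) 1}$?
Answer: $- \frac{i \sqrt{1315}}{789} \approx - 0.045961 i$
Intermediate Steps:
$Q = \frac{63}{5}$ ($Q = - \frac{252}{-20} = \left(-252\right) \left(- \frac{1}{20}\right) = \frac{63}{5} \approx 12.6$)
$p = \frac{63}{5} \approx 12.6$
$N = \frac{3 i \sqrt{1315}}{5}$ ($N = \sqrt{-486 + \frac{63}{5}} = \sqrt{- \frac{2367}{5}} = \frac{3 i \sqrt{1315}}{5} \approx 21.758 i$)
$\frac{1}{N} = \frac{1}{\frac{3}{5} i \sqrt{1315}} = - \frac{i \sqrt{1315}}{789}$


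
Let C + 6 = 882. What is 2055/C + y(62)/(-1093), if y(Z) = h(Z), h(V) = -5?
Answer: 750165/319156 ≈ 2.3505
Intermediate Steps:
y(Z) = -5
C = 876 (C = -6 + 882 = 876)
2055/C + y(62)/(-1093) = 2055/876 - 5/(-1093) = 2055*(1/876) - 5*(-1/1093) = 685/292 + 5/1093 = 750165/319156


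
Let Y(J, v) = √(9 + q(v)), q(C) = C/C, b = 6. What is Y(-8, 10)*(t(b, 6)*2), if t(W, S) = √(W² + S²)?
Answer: 24*√5 ≈ 53.666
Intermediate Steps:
q(C) = 1
t(W, S) = √(S² + W²)
Y(J, v) = √10 (Y(J, v) = √(9 + 1) = √10)
Y(-8, 10)*(t(b, 6)*2) = √10*(√(6² + 6²)*2) = √10*(√(36 + 36)*2) = √10*(√72*2) = √10*((6*√2)*2) = √10*(12*√2) = 24*√5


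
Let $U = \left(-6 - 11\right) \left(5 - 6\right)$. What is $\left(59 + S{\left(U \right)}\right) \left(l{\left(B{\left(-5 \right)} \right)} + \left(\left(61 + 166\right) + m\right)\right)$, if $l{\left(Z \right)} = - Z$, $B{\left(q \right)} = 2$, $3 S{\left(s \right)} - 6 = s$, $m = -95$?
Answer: $\frac{26000}{3} \approx 8666.7$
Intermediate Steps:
$U = 17$ ($U = \left(-17\right) \left(-1\right) = 17$)
$S{\left(s \right)} = 2 + \frac{s}{3}$
$\left(59 + S{\left(U \right)}\right) \left(l{\left(B{\left(-5 \right)} \right)} + \left(\left(61 + 166\right) + m\right)\right) = \left(59 + \left(2 + \frac{1}{3} \cdot 17\right)\right) \left(\left(-1\right) 2 + \left(\left(61 + 166\right) - 95\right)\right) = \left(59 + \left(2 + \frac{17}{3}\right)\right) \left(-2 + \left(227 - 95\right)\right) = \left(59 + \frac{23}{3}\right) \left(-2 + 132\right) = \frac{200}{3} \cdot 130 = \frac{26000}{3}$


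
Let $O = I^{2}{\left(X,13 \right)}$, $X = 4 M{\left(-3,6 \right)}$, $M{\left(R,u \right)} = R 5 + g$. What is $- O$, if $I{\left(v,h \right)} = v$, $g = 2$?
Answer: $-2704$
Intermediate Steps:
$M{\left(R,u \right)} = 2 + 5 R$ ($M{\left(R,u \right)} = R 5 + 2 = 5 R + 2 = 2 + 5 R$)
$X = -52$ ($X = 4 \left(2 + 5 \left(-3\right)\right) = 4 \left(2 - 15\right) = 4 \left(-13\right) = -52$)
$O = 2704$ ($O = \left(-52\right)^{2} = 2704$)
$- O = \left(-1\right) 2704 = -2704$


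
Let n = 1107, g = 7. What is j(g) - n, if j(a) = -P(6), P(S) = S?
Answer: -1113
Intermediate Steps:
j(a) = -6 (j(a) = -1*6 = -6)
j(g) - n = -6 - 1*1107 = -6 - 1107 = -1113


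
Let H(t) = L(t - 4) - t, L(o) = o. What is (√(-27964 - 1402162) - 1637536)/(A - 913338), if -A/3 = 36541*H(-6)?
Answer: 818768/237423 - I*√1430126/474846 ≈ 3.4486 - 0.0025185*I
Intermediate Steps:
H(t) = -4 (H(t) = (t - 4) - t = (-4 + t) - t = -4)
A = 438492 (A = -109623*(-4) = -3*(-146164) = 438492)
(√(-27964 - 1402162) - 1637536)/(A - 913338) = (√(-27964 - 1402162) - 1637536)/(438492 - 913338) = (√(-1430126) - 1637536)/(-474846) = (I*√1430126 - 1637536)*(-1/474846) = (-1637536 + I*√1430126)*(-1/474846) = 818768/237423 - I*√1430126/474846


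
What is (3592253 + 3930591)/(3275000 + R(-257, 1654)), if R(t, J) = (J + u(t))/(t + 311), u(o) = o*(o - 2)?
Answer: 19344456/8424677 ≈ 2.2962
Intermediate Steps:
u(o) = o*(-2 + o)
R(t, J) = (J + t*(-2 + t))/(311 + t) (R(t, J) = (J + t*(-2 + t))/(t + 311) = (J + t*(-2 + t))/(311 + t))
(3592253 + 3930591)/(3275000 + R(-257, 1654)) = (3592253 + 3930591)/(3275000 + (1654 - 257*(-2 - 257))/(311 - 257)) = 7522844/(3275000 + (1654 - 257*(-259))/54) = 7522844/(3275000 + (1654 + 66563)/54) = 7522844/(3275000 + (1/54)*68217) = 7522844/(3275000 + 22739/18) = 7522844/(58972739/18) = 7522844*(18/58972739) = 19344456/8424677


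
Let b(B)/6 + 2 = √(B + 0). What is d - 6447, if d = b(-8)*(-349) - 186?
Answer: -2445 - 4188*I*√2 ≈ -2445.0 - 5922.7*I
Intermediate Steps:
b(B) = -12 + 6*√B (b(B) = -12 + 6*√(B + 0) = -12 + 6*√B)
d = 4002 - 4188*I*√2 (d = (-12 + 6*√(-8))*(-349) - 186 = (-12 + 6*(2*I*√2))*(-349) - 186 = (-12 + 12*I*√2)*(-349) - 186 = (4188 - 4188*I*√2) - 186 = 4002 - 4188*I*√2 ≈ 4002.0 - 5922.7*I)
d - 6447 = (4002 - 4188*I*√2) - 6447 = -2445 - 4188*I*√2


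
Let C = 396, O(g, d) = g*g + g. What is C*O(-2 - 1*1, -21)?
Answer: 2376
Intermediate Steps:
O(g, d) = g + g**2 (O(g, d) = g**2 + g = g + g**2)
C*O(-2 - 1*1, -21) = 396*((-2 - 1*1)*(1 + (-2 - 1*1))) = 396*((-2 - 1)*(1 + (-2 - 1))) = 396*(-3*(1 - 3)) = 396*(-3*(-2)) = 396*6 = 2376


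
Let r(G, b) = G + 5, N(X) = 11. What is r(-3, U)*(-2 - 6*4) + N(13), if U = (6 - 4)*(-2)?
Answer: -41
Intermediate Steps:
U = -4 (U = 2*(-2) = -4)
r(G, b) = 5 + G
r(-3, U)*(-2 - 6*4) + N(13) = (5 - 3)*(-2 - 6*4) + 11 = 2*(-2 - 24) + 11 = 2*(-26) + 11 = -52 + 11 = -41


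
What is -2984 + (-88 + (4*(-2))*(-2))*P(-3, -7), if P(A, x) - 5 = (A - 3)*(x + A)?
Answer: -7664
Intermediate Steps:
P(A, x) = 5 + (-3 + A)*(A + x) (P(A, x) = 5 + (A - 3)*(x + A) = 5 + (-3 + A)*(A + x))
-2984 + (-88 + (4*(-2))*(-2))*P(-3, -7) = -2984 + (-88 + (4*(-2))*(-2))*(5 + (-3)**2 - 3*(-3) - 3*(-7) - 3*(-7)) = -2984 + (-88 - 8*(-2))*(5 + 9 + 9 + 21 + 21) = -2984 + (-88 + 16)*65 = -2984 - 72*65 = -2984 - 4680 = -7664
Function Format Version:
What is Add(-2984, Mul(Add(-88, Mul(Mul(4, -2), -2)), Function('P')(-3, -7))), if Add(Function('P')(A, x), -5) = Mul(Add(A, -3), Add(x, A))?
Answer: -7664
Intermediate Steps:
Function('P')(A, x) = Add(5, Mul(Add(-3, A), Add(A, x))) (Function('P')(A, x) = Add(5, Mul(Add(A, -3), Add(x, A))) = Add(5, Mul(Add(-3, A), Add(A, x))))
Add(-2984, Mul(Add(-88, Mul(Mul(4, -2), -2)), Function('P')(-3, -7))) = Add(-2984, Mul(Add(-88, Mul(Mul(4, -2), -2)), Add(5, Pow(-3, 2), Mul(-3, -3), Mul(-3, -7), Mul(-3, -7)))) = Add(-2984, Mul(Add(-88, Mul(-8, -2)), Add(5, 9, 9, 21, 21))) = Add(-2984, Mul(Add(-88, 16), 65)) = Add(-2984, Mul(-72, 65)) = Add(-2984, -4680) = -7664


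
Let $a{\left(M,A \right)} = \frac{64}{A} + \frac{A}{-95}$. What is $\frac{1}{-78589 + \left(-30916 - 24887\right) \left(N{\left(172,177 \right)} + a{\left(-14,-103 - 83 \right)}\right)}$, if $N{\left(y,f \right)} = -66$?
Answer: $\frac{155}{544724813} \approx 2.8455 \cdot 10^{-7}$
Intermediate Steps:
$a{\left(M,A \right)} = \frac{64}{A} - \frac{A}{95}$ ($a{\left(M,A \right)} = \frac{64}{A} + A \left(- \frac{1}{95}\right) = \frac{64}{A} - \frac{A}{95}$)
$\frac{1}{-78589 + \left(-30916 - 24887\right) \left(N{\left(172,177 \right)} + a{\left(-14,-103 - 83 \right)}\right)} = \frac{1}{-78589 + \left(-30916 - 24887\right) \left(-66 - \left(- \frac{64}{-103 - 83} + \frac{-103 - 83}{95}\right)\right)} = \frac{1}{-78589 - 55803 \left(-66 - \left(- \frac{64}{-103 - 83} + \frac{-103 - 83}{95}\right)\right)} = \frac{1}{-78589 - 55803 \left(-66 + \left(\frac{64}{-186} - - \frac{186}{95}\right)\right)} = \frac{1}{-78589 - 55803 \left(-66 + \left(64 \left(- \frac{1}{186}\right) + \frac{186}{95}\right)\right)} = \frac{1}{-78589 - 55803 \left(-66 + \left(- \frac{32}{93} + \frac{186}{95}\right)\right)} = \frac{1}{-78589 - 55803 \left(-66 + \frac{14258}{8835}\right)} = \frac{1}{-78589 - - \frac{556906108}{155}} = \frac{1}{-78589 + \frac{556906108}{155}} = \frac{1}{\frac{544724813}{155}} = \frac{155}{544724813}$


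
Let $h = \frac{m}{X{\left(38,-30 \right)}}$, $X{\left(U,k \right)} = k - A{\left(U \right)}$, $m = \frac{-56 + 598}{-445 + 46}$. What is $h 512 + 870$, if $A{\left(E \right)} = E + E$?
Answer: $\frac{18536642}{21147} \approx 876.56$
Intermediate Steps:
$m = - \frac{542}{399}$ ($m = \frac{542}{-399} = 542 \left(- \frac{1}{399}\right) = - \frac{542}{399} \approx -1.3584$)
$A{\left(E \right)} = 2 E$
$X{\left(U,k \right)} = k - 2 U$
$h = \frac{271}{21147}$ ($h = - \frac{542}{399 \left(-30 - 76\right)} = - \frac{542}{399 \left(-106\right)} = \left(- \frac{542}{399}\right) \left(- \frac{1}{106}\right) = \frac{271}{21147} \approx 0.012815$)
$h 512 + 870 = \frac{271}{21147} \cdot 512 + 870 = \frac{138752}{21147} + 870 = \frac{18536642}{21147}$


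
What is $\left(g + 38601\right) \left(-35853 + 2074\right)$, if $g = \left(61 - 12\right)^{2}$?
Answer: $-1385006558$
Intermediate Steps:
$g = 2401$ ($g = 49^{2} = 2401$)
$\left(g + 38601\right) \left(-35853 + 2074\right) = \left(2401 + 38601\right) \left(-35853 + 2074\right) = 41002 \left(-33779\right) = -1385006558$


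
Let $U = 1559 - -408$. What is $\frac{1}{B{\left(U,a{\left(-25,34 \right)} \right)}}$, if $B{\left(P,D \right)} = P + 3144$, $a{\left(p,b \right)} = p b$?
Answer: $\frac{1}{5111} \approx 0.00019566$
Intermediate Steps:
$U = 1967$ ($U = 1559 + 408 = 1967$)
$a{\left(p,b \right)} = b p$
$B{\left(P,D \right)} = 3144 + P$
$\frac{1}{B{\left(U,a{\left(-25,34 \right)} \right)}} = \frac{1}{3144 + 1967} = \frac{1}{5111}$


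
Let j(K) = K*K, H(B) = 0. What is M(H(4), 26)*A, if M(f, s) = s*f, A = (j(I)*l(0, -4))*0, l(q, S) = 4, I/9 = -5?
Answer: 0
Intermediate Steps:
I = -45 (I = 9*(-5) = -45)
j(K) = K**2
A = 0 (A = ((-45)**2*4)*0 = (2025*4)*0 = 8100*0 = 0)
M(f, s) = f*s
M(H(4), 26)*A = (0*26)*0 = 0*0 = 0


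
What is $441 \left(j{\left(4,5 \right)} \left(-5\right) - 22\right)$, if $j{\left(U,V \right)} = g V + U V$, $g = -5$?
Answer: $1323$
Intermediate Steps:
$j{\left(U,V \right)} = - 5 V + U V$
$441 \left(j{\left(4,5 \right)} \left(-5\right) - 22\right) = 441 \left(5 \left(-5 + 4\right) \left(-5\right) - 22\right) = 441 \left(5 \left(-1\right) \left(-5\right) - 22\right) = 441 \left(\left(-5\right) \left(-5\right) - 22\right) = 441 \left(25 - 22\right) = 441 \cdot 3 = 1323$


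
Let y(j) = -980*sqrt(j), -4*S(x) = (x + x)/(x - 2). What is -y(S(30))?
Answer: 70*I*sqrt(105) ≈ 717.29*I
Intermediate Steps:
S(x) = -x/(2*(-2 + x)) (S(x) = -(x + x)/(4*(x - 2)) = -2*x/(4*(-2 + x)) = -x/(2*(-2 + x)))
-y(S(30)) = -(-980)*sqrt(-1*30/(-4 + 2*30)) = -(-980)*sqrt(-1*30/(-4 + 60)) = -(-980)*sqrt(-1*30/56) = -(-980)*sqrt(-1*30*1/56) = -(-980)*sqrt(-15/28) = -(-980)*I*sqrt(105)/14 = -(-70)*I*sqrt(105) = 70*I*sqrt(105)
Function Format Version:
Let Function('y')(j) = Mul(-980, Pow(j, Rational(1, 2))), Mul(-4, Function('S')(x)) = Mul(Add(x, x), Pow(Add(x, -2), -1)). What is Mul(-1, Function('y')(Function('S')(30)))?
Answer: Mul(70, I, Pow(105, Rational(1, 2))) ≈ Mul(717.29, I)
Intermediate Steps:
Function('S')(x) = Mul(Rational(-1, 2), x, Pow(Add(-2, x), -1)) (Function('S')(x) = Mul(Rational(-1, 4), Mul(Add(x, x), Pow(Add(x, -2), -1))) = Mul(Rational(-1, 4), Mul(Mul(2, x), Pow(Add(-2, x), -1))) = Mul(Rational(-1, 4), Mul(2, x, Pow(Add(-2, x), -1))) = Mul(Rational(-1, 2), x, Pow(Add(-2, x), -1)))
Mul(-1, Function('y')(Function('S')(30))) = Mul(-1, Mul(-980, Pow(Mul(-1, 30, Pow(Add(-4, Mul(2, 30)), -1)), Rational(1, 2)))) = Mul(-1, Mul(-980, Pow(Mul(-1, 30, Pow(Add(-4, 60), -1)), Rational(1, 2)))) = Mul(-1, Mul(-980, Pow(Mul(-1, 30, Pow(56, -1)), Rational(1, 2)))) = Mul(-1, Mul(-980, Pow(Mul(-1, 30, Rational(1, 56)), Rational(1, 2)))) = Mul(-1, Mul(-980, Pow(Rational(-15, 28), Rational(1, 2)))) = Mul(-1, Mul(-980, Mul(Rational(1, 14), I, Pow(105, Rational(1, 2))))) = Mul(-1, Mul(-70, I, Pow(105, Rational(1, 2)))) = Mul(70, I, Pow(105, Rational(1, 2)))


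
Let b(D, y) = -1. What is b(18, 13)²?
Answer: 1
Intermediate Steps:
b(18, 13)² = (-1)² = 1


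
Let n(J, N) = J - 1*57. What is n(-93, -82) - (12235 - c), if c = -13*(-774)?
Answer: -2323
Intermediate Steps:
n(J, N) = -57 + J (n(J, N) = J - 57 = -57 + J)
c = 10062
n(-93, -82) - (12235 - c) = (-57 - 93) - (12235 - 1*10062) = -150 - (12235 - 10062) = -150 - 1*2173 = -150 - 2173 = -2323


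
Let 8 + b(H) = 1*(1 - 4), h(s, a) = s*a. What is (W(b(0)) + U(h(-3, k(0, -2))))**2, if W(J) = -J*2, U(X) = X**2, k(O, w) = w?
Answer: 3364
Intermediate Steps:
h(s, a) = a*s
b(H) = -11 (b(H) = -8 + 1*(1 - 4) = -8 + 1*(-3) = -8 - 3 = -11)
W(J) = -2*J
(W(b(0)) + U(h(-3, k(0, -2))))**2 = (-2*(-11) + (-2*(-3))**2)**2 = (22 + 6**2)**2 = (22 + 36)**2 = 58**2 = 3364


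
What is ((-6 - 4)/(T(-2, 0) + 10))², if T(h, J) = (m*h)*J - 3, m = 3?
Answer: 100/49 ≈ 2.0408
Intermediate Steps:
T(h, J) = -3 + 3*J*h (T(h, J) = (3*h)*J - 3 = 3*J*h - 3 = -3 + 3*J*h)
((-6 - 4)/(T(-2, 0) + 10))² = ((-6 - 4)/((-3 + 3*0*(-2)) + 10))² = (-10/((-3 + 0) + 10))² = (-10/(-3 + 10))² = (-10/7)² = 100/49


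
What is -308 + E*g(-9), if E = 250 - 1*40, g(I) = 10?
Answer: 1792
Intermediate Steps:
E = 210 (E = 250 - 40 = 210)
-308 + E*g(-9) = -308 + 210*10 = -308 + 2100 = 1792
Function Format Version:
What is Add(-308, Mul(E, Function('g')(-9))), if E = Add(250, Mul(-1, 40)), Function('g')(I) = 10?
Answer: 1792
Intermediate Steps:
E = 210 (E = Add(250, -40) = 210)
Add(-308, Mul(E, Function('g')(-9))) = Add(-308, Mul(210, 10)) = Add(-308, 2100) = 1792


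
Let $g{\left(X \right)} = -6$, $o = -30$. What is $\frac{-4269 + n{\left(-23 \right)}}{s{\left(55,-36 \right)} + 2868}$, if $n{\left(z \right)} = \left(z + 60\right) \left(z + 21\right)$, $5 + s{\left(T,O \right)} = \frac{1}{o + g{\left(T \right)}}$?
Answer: $- \frac{156348}{103067} \approx -1.517$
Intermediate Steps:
$s{\left(T,O \right)} = - \frac{181}{36}$ ($s{\left(T,O \right)} = -5 + \frac{1}{-30 - 6} = -5 + \frac{1}{-36} = -5 - \frac{1}{36} = - \frac{181}{36}$)
$n{\left(z \right)} = \left(21 + z\right) \left(60 + z\right)$ ($n{\left(z \right)} = \left(60 + z\right) \left(21 + z\right) = \left(21 + z\right) \left(60 + z\right)$)
$\frac{-4269 + n{\left(-23 \right)}}{s{\left(55,-36 \right)} + 2868} = \frac{-4269 + \left(1260 + \left(-23\right)^{2} + 81 \left(-23\right)\right)}{- \frac{181}{36} + 2868} = \frac{-4269 + \left(1260 + 529 - 1863\right)}{\frac{103067}{36}} = \left(-4269 - 74\right) \frac{36}{103067} = \left(-4343\right) \frac{36}{103067} = - \frac{156348}{103067}$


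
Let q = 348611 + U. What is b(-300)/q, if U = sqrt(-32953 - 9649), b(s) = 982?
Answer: 342336002/121529671923 - 982*I*sqrt(42602)/121529671923 ≈ 0.0028169 - 1.6678e-6*I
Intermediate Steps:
U = I*sqrt(42602) (U = sqrt(-42602) = I*sqrt(42602) ≈ 206.4*I)
q = 348611 + I*sqrt(42602) ≈ 3.4861e+5 + 206.4*I
b(-300)/q = 982/(348611 + I*sqrt(42602))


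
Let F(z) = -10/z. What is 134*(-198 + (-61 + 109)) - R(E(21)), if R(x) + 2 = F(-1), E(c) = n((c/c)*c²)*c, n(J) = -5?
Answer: -20108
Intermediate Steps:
E(c) = -5*c
R(x) = 8 (R(x) = -2 - 10/(-1) = -2 - 10*(-1) = -2 + 10 = 8)
134*(-198 + (-61 + 109)) - R(E(21)) = 134*(-198 + (-61 + 109)) - 1*8 = 134*(-198 + 48) - 8 = 134*(-150) - 8 = -20100 - 8 = -20108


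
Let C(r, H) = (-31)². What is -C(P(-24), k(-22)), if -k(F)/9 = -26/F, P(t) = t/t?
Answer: -961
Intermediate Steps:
P(t) = 1
k(F) = 234/F (k(F) = -(-234)/F = 234/F)
C(r, H) = 961
-C(P(-24), k(-22)) = -1*961 = -961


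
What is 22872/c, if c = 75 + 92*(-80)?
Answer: -22872/7285 ≈ -3.1396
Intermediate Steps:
c = -7285 (c = 75 - 7360 = -7285)
22872/c = 22872/(-7285) = 22872*(-1/7285) = -22872/7285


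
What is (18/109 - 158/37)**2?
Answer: 274101136/16265089 ≈ 16.852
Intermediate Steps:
(18/109 - 158/37)**2 = (-16556/4033)**2 = 274101136/16265089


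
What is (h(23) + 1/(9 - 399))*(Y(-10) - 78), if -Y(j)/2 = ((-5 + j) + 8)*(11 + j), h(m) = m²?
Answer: -6601888/195 ≈ -33856.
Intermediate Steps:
Y(j) = -2*(3 + j)*(11 + j) (Y(j) = -2*((-5 + j) + 8)*(11 + j) = -2*(3 + j)*(11 + j))
(h(23) + 1/(9 - 399))*(Y(-10) - 78) = (23² + 1/(9 - 399))*((-66 - 28*(-10) - 2*(-10)²) - 78) = (529 + 1/(-390))*((-66 + 280 - 2*100) - 78) = (529 - 1/390)*((-66 + 280 - 200) - 78) = 206309*(14 - 78)/390 = (206309/390)*(-64) = -6601888/195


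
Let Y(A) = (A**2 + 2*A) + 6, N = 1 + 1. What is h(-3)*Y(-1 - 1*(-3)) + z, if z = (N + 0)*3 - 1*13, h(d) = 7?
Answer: 91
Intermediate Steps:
N = 2
Y(A) = 6 + A**2 + 2*A
z = -7 (z = (2 + 0)*3 - 1*13 = 2*3 - 13 = 6 - 13 = -7)
h(-3)*Y(-1 - 1*(-3)) + z = 7*(6 + (-1 - 1*(-3))**2 + 2*(-1 - 1*(-3))) - 7 = 7*(6 + (-1 + 3)**2 + 2*(-1 + 3)) - 7 = 7*(6 + 2**2 + 2*2) - 7 = 7*(6 + 4 + 4) - 7 = 7*14 - 7 = 98 - 7 = 91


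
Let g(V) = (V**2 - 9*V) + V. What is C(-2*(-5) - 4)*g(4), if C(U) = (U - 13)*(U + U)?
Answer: 1344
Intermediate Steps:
g(V) = V**2 - 8*V
C(U) = 2*U*(-13 + U) (C(U) = (-13 + U)*(2*U) = 2*U*(-13 + U))
C(-2*(-5) - 4)*g(4) = (2*(-2*(-5) - 4)*(-13 + (-2*(-5) - 4)))*(4*(-8 + 4)) = (2*(10 - 4)*(-13 + (10 - 4)))*(4*(-4)) = (2*6*(-13 + 6))*(-16) = (2*6*(-7))*(-16) = -84*(-16) = 1344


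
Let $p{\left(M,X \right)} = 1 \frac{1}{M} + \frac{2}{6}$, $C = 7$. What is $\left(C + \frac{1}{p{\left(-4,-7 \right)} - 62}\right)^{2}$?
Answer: $\frac{26925721}{552049} \approx 48.774$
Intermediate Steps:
$p{\left(M,X \right)} = \frac{1}{3} + \frac{1}{M}$ ($p{\left(M,X \right)} = \frac{1}{M} + 2 \cdot \frac{1}{6} = \frac{1}{M} + \frac{1}{3} = \frac{1}{3} + \frac{1}{M}$)
$\left(C + \frac{1}{p{\left(-4,-7 \right)} - 62}\right)^{2} = \left(7 + \frac{1}{\frac{3 - 4}{3 \left(-4\right)} - 62}\right)^{2} = \left(7 + \frac{1}{\frac{1}{3} \left(- \frac{1}{4}\right) \left(-1\right) - 62}\right)^{2} = \left(7 + \frac{1}{\frac{1}{12} - 62}\right)^{2} = \left(7 + \frac{1}{- \frac{743}{12}}\right)^{2} = \left(7 - \frac{12}{743}\right)^{2} = \left(\frac{5189}{743}\right)^{2} = \frac{26925721}{552049}$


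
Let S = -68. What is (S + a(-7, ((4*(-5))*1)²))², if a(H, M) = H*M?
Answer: 8225424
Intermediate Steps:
(S + a(-7, ((4*(-5))*1)²))² = (-68 - 7*((4*(-5))*1)²)² = (-68 - 7*(-20*1)²)² = (-68 - 7*(-20)²)² = (-68 - 7*400)² = (-68 - 2800)² = (-2868)² = 8225424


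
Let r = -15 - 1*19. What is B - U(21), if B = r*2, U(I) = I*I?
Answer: -509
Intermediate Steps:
r = -34 (r = -15 - 19 = -34)
U(I) = I**2
B = -68 (B = -34*2 = -68)
B - U(21) = -68 - 1*21**2 = -68 - 1*441 = -68 - 441 = -509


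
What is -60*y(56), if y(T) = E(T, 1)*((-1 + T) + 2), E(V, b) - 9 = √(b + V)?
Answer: -30780 - 3420*√57 ≈ -56600.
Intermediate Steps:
E(V, b) = 9 + √(V + b) (E(V, b) = 9 + √(b + V) = 9 + √(V + b))
y(T) = (1 + T)*(9 + √(1 + T)) (y(T) = (9 + √(T + 1))*((-1 + T) + 2) = (9 + √(1 + T))*(1 + T) = (1 + T)*(9 + √(1 + T)))
-60*y(56) = -60*(1 + 56)*(9 + √(1 + 56)) = -3420*(9 + √57) = -60*(513 + 57*√57) = -30780 - 3420*√57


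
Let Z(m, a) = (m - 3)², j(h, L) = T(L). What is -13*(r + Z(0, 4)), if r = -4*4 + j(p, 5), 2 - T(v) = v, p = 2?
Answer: 130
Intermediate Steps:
T(v) = 2 - v
j(h, L) = 2 - L
Z(m, a) = (-3 + m)²
r = -19 (r = -4*4 + (2 - 1*5) = -16 + (2 - 5) = -16 - 3 = -19)
-13*(r + Z(0, 4)) = -13*(-19 + (-3 + 0)²) = -13*(-19 + (-3)²) = -13*(-19 + 9) = -13*(-10) = 130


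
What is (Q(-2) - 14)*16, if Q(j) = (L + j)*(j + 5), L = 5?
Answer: -80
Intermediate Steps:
Q(j) = (5 + j)² (Q(j) = (5 + j)*(j + 5) = (5 + j)*(5 + j) = (5 + j)²)
(Q(-2) - 14)*16 = ((25 + (-2)² + 10*(-2)) - 14)*16 = ((25 + 4 - 20) - 14)*16 = (9 - 14)*16 = -5*16 = -80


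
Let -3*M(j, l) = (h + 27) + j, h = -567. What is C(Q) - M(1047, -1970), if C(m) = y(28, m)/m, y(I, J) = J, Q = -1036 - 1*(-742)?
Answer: 170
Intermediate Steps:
Q = -294 (Q = -1036 + 742 = -294)
M(j, l) = 180 - j/3 (M(j, l) = -((-567 + 27) + j)/3 = -(-540 + j)/3 = 180 - j/3)
C(m) = 1 (C(m) = m/m = 1)
C(Q) - M(1047, -1970) = 1 - (180 - 1/3*1047) = 1 - (180 - 349) = 1 - 1*(-169) = 1 + 169 = 170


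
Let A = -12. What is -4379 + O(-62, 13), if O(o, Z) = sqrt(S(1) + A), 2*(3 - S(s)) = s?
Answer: -4379 + I*sqrt(38)/2 ≈ -4379.0 + 3.0822*I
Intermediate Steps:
S(s) = 3 - s/2
O(o, Z) = I*sqrt(38)/2 (O(o, Z) = sqrt((3 - 1/2*1) - 12) = sqrt((3 - 1/2) - 12) = sqrt(5/2 - 12) = sqrt(-19/2) = I*sqrt(38)/2)
-4379 + O(-62, 13) = -4379 + I*sqrt(38)/2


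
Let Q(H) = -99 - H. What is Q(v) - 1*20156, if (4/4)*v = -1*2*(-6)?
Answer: -20267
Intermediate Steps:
v = 12 (v = -1*2*(-6) = -2*(-6) = 12)
Q(v) - 1*20156 = (-99 - 1*12) - 1*20156 = (-99 - 12) - 20156 = -111 - 20156 = -20267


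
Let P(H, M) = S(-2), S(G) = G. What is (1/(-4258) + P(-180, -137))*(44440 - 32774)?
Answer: -49679661/2129 ≈ -23335.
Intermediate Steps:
P(H, M) = -2
(1/(-4258) + P(-180, -137))*(44440 - 32774) = (1/(-4258) - 2)*(44440 - 32774) = (-1/4258 - 2)*11666 = -8517/4258*11666 = -49679661/2129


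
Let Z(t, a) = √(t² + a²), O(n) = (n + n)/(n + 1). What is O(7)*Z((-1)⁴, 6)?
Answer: 7*√37/4 ≈ 10.645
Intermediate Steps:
O(n) = 2*n/(1 + n) (O(n) = (2*n)/(1 + n) = 2*n/(1 + n))
Z(t, a) = √(a² + t²)
O(7)*Z((-1)⁴, 6) = (2*7/(1 + 7))*√(6² + ((-1)⁴)²) = (2*7/8)*√(36 + 1²) = (2*7*(⅛))*√(36 + 1) = 7*√37/4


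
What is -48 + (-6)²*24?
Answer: 816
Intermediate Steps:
-48 + (-6)²*24 = -48 + 36*24 = -48 + 864 = 816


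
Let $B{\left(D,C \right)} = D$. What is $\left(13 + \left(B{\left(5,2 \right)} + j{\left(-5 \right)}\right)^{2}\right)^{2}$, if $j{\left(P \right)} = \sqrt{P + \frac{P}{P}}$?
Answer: $756 + 1360 i \approx 756.0 + 1360.0 i$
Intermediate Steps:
$j{\left(P \right)} = \sqrt{1 + P}$ ($j{\left(P \right)} = \sqrt{P + 1} = \sqrt{1 + P}$)
$\left(13 + \left(B{\left(5,2 \right)} + j{\left(-5 \right)}\right)^{2}\right)^{2} = \left(13 + \left(5 + \sqrt{1 - 5}\right)^{2}\right)^{2} = \left(13 + \left(5 + \sqrt{-4}\right)^{2}\right)^{2} = \left(13 + \left(5 + 2 i\right)^{2}\right)^{2}$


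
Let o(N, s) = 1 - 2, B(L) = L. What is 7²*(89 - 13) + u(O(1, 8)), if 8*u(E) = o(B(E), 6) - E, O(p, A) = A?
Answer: 29783/8 ≈ 3722.9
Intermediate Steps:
o(N, s) = -1
u(E) = -⅛ - E/8 (u(E) = (-1 - E)/8 = -⅛ - E/8)
7²*(89 - 13) + u(O(1, 8)) = 7²*(89 - 13) + (-⅛ - ⅛*8) = 49*76 + (-⅛ - 1) = 3724 - 9/8 = 29783/8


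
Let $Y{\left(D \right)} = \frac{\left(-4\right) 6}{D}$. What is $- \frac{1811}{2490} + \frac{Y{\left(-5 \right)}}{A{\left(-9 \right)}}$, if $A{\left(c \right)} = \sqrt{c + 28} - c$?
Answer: $- \frac{2357}{77190} - \frac{12 \sqrt{19}}{155} \approx -0.368$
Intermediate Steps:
$Y{\left(D \right)} = - \frac{24}{D}$
$A{\left(c \right)} = \sqrt{28 + c} - c$
$- \frac{1811}{2490} + \frac{Y{\left(-5 \right)}}{A{\left(-9 \right)}} = - \frac{1811}{2490} + \frac{\left(-24\right) \frac{1}{-5}}{\sqrt{28 - 9} - -9} = \left(-1811\right) \frac{1}{2490} + \frac{\left(-24\right) \left(- \frac{1}{5}\right)}{\sqrt{19} + 9} = - \frac{1811}{2490} + \frac{24}{5 \left(9 + \sqrt{19}\right)}$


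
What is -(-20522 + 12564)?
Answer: 7958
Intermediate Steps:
-(-20522 + 12564) = -1*(-7958) = 7958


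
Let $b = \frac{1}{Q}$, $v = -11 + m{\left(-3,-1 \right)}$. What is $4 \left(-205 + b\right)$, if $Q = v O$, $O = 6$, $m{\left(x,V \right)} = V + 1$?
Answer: $- \frac{27062}{33} \approx -820.06$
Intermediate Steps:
$m{\left(x,V \right)} = 1 + V$
$v = -11$ ($v = -11 + \left(1 - 1\right) = -11 + 0 = -11$)
$Q = -66$ ($Q = \left(-11\right) 6 = -66$)
$b = - \frac{1}{66}$ ($b = \frac{1}{-66} = - \frac{1}{66} \approx -0.015152$)
$4 \left(-205 + b\right) = 4 \left(-205 - \frac{1}{66}\right) = 4 \left(- \frac{13531}{66}\right) = - \frac{27062}{33}$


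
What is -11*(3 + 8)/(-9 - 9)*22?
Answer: 1331/9 ≈ 147.89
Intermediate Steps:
-11*(3 + 8)/(-9 - 9)*22 = -121/(-18)*22 = -121*(-1)/18*22 = -11*(-11/18)*22 = (121/18)*22 = 1331/9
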